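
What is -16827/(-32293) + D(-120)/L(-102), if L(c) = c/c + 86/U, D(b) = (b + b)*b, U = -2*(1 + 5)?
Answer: -5579607801/1194841 ≈ -4669.8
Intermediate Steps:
U = -12 (U = -2*6 = -12)
D(b) = 2*b² (D(b) = (2*b)*b = 2*b²)
L(c) = -37/6 (L(c) = c/c + 86/(-12) = 1 + 86*(-1/12) = 1 - 43/6 = -37/6)
-16827/(-32293) + D(-120)/L(-102) = -16827/(-32293) + (2*(-120)²)/(-37/6) = -16827*(-1/32293) + (2*14400)*(-6/37) = 16827/32293 + 28800*(-6/37) = 16827/32293 - 172800/37 = -5579607801/1194841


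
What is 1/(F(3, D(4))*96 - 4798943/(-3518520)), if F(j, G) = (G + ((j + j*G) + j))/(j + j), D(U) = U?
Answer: 32280/11406587 ≈ 0.0028299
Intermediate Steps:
F(j, G) = (G + 2*j + G*j)/(2*j) (F(j, G) = (G + ((j + G*j) + j))/((2*j)) = (G + (2*j + G*j))*(1/(2*j)) = (G + 2*j + G*j)*(1/(2*j)) = (G + 2*j + G*j)/(2*j))
1/(F(3, D(4))*96 - 4798943/(-3518520)) = 1/(((½)*(4 + 3*(2 + 4))/3)*96 - 4798943/(-3518520)) = 1/(((½)*(⅓)*(4 + 3*6))*96 - 4798943*(-1/3518520)) = 1/(((½)*(⅓)*(4 + 18))*96 + 44027/32280) = 1/(((½)*(⅓)*22)*96 + 44027/32280) = 1/((11/3)*96 + 44027/32280) = 1/(352 + 44027/32280) = 1/(11406587/32280) = 32280/11406587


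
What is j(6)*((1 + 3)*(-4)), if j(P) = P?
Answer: -96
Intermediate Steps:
j(6)*((1 + 3)*(-4)) = 6*((1 + 3)*(-4)) = 6*(4*(-4)) = 6*(-16) = -96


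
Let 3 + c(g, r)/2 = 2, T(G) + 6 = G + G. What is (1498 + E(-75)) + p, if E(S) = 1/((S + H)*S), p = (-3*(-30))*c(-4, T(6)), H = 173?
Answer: 9687299/7350 ≈ 1318.0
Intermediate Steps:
T(G) = -6 + 2*G (T(G) = -6 + (G + G) = -6 + 2*G)
c(g, r) = -2 (c(g, r) = -6 + 2*2 = -6 + 4 = -2)
p = -180 (p = -3*(-30)*(-2) = 90*(-2) = -180)
E(S) = 1/(S*(173 + S)) (E(S) = 1/((S + 173)*S) = 1/((173 + S)*S) = 1/(S*(173 + S)))
(1498 + E(-75)) + p = (1498 + 1/((-75)*(173 - 75))) - 180 = (1498 - 1/75/98) - 180 = (1498 - 1/75*1/98) - 180 = (1498 - 1/7350) - 180 = 11010299/7350 - 180 = 9687299/7350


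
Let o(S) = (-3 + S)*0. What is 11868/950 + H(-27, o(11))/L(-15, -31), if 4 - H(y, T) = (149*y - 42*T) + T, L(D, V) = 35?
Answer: 424103/3325 ≈ 127.55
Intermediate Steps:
o(S) = 0
H(y, T) = 4 - 149*y + 41*T (H(y, T) = 4 - ((149*y - 42*T) + T) = 4 - ((-42*T + 149*y) + T) = 4 - (-41*T + 149*y) = 4 + (-149*y + 41*T) = 4 - 149*y + 41*T)
11868/950 + H(-27, o(11))/L(-15, -31) = 11868/950 + (4 - 149*(-27) + 41*0)/35 = 11868*(1/950) + (4 + 4023 + 0)*(1/35) = 5934/475 + 4027*(1/35) = 5934/475 + 4027/35 = 424103/3325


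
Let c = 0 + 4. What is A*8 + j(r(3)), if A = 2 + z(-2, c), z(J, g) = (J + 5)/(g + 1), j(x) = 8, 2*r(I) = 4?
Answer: 144/5 ≈ 28.800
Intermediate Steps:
r(I) = 2 (r(I) = (½)*4 = 2)
c = 4
z(J, g) = (5 + J)/(1 + g)
A = 13/5 (A = 2 + (5 - 2)/(1 + 4) = 2 + 3/5 = 2 + (⅕)*3 = 2 + ⅗ = 13/5 ≈ 2.6000)
A*8 + j(r(3)) = (13/5)*8 + 8 = 104/5 + 8 = 144/5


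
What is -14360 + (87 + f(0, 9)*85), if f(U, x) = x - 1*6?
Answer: -14018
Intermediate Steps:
f(U, x) = -6 + x (f(U, x) = x - 6 = -6 + x)
-14360 + (87 + f(0, 9)*85) = -14360 + (87 + (-6 + 9)*85) = -14360 + (87 + 3*85) = -14360 + (87 + 255) = -14360 + 342 = -14018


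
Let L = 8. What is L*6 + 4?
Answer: 52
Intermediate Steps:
L*6 + 4 = 8*6 + 4 = 48 + 4 = 52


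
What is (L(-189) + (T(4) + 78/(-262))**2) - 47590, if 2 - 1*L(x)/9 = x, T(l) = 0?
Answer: -787190710/17161 ≈ -45871.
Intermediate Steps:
L(x) = 18 - 9*x
(L(-189) + (T(4) + 78/(-262))**2) - 47590 = ((18 - 9*(-189)) + (0 + 78/(-262))**2) - 47590 = ((18 + 1701) + (0 + 78*(-1/262))**2) - 47590 = (1719 + (0 - 39/131)**2) - 47590 = (1719 + (-39/131)**2) - 47590 = (1719 + 1521/17161) - 47590 = 29501280/17161 - 47590 = -787190710/17161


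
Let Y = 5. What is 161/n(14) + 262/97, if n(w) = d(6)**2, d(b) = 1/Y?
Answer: 390687/97 ≈ 4027.7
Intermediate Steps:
d(b) = 1/5
n(w) = 1/25 (n(w) = (1/5)**2 = 1/25)
161/n(14) + 262/97 = 161/(1/25) + 262/97 = 161*25 + 262*(1/97) = 4025 + 262/97 = 390687/97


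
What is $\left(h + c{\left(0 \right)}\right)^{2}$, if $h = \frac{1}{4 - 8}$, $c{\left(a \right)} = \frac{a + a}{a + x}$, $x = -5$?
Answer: $\frac{1}{16} \approx 0.0625$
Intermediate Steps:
$c{\left(a \right)} = \frac{2 a}{-5 + a}$ ($c{\left(a \right)} = \frac{a + a}{a - 5} = \frac{2 a}{-5 + a}$)
$h = - \frac{1}{4}$ ($h = \frac{1}{-4} = - \frac{1}{4} \approx -0.25$)
$\left(h + c{\left(0 \right)}\right)^{2} = \left(- \frac{1}{4} + 2 \cdot 0 \frac{1}{-5 + 0}\right)^{2} = \left(- \frac{1}{4} + 2 \cdot 0 \frac{1}{-5}\right)^{2} = \left(- \frac{1}{4} + 2 \cdot 0 \left(- \frac{1}{5}\right)\right)^{2} = \left(- \frac{1}{4} + 0\right)^{2} = \left(- \frac{1}{4}\right)^{2} = \frac{1}{16}$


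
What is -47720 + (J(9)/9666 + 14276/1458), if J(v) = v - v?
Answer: -34780742/729 ≈ -47710.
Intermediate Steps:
J(v) = 0
-47720 + (J(9)/9666 + 14276/1458) = -47720 + (0/9666 + 14276/1458) = -47720 + (0*(1/9666) + 14276*(1/1458)) = -47720 + (0 + 7138/729) = -47720 + 7138/729 = -34780742/729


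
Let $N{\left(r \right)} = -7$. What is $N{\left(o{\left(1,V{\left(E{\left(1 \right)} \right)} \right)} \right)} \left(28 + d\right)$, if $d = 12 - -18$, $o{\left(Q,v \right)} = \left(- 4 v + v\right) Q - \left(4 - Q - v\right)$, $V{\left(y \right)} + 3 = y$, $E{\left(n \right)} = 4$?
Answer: $-406$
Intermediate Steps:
$V{\left(y \right)} = -3 + y$
$o{\left(Q,v \right)} = -4 + Q + v - 3 Q v$ ($o{\left(Q,v \right)} = - 3 v Q + \left(-4 + Q + v\right) = - 3 Q v + \left(-4 + Q + v\right) = -4 + Q + v - 3 Q v$)
$d = 30$ ($d = 12 + 18 = 30$)
$N{\left(o{\left(1,V{\left(E{\left(1 \right)} \right)} \right)} \right)} \left(28 + d\right) = - 7 \left(28 + 30\right) = \left(-7\right) 58 = -406$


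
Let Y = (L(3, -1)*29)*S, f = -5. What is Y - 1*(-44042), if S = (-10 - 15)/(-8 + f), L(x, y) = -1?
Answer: 571821/13 ≈ 43986.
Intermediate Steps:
S = 25/13 (S = (-10 - 15)/(-8 - 5) = -25/(-13) = -25*(-1/13) = 25/13 ≈ 1.9231)
Y = -725/13 (Y = -1*29*(25/13) = -29*25/13 = -725/13 ≈ -55.769)
Y - 1*(-44042) = -725/13 - 1*(-44042) = -725/13 + 44042 = 571821/13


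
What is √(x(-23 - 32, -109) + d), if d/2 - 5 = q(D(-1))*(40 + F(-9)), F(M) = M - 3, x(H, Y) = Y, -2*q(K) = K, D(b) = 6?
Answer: I*√267 ≈ 16.34*I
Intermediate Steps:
q(K) = -K/2
F(M) = -3 + M
d = -158 (d = 10 + 2*((-½*6)*(40 + (-3 - 9))) = 10 + 2*(-3*(40 - 12)) = 10 + 2*(-3*28) = 10 + 2*(-84) = 10 - 168 = -158)
√(x(-23 - 32, -109) + d) = √(-109 - 158) = √(-267) = I*√267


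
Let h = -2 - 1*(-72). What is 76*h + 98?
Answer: 5418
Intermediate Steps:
h = 70 (h = -2 + 72 = 70)
76*h + 98 = 76*70 + 98 = 5320 + 98 = 5418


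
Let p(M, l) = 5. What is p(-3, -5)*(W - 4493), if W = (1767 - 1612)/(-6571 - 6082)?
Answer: -284250420/12653 ≈ -22465.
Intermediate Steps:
W = -155/12653 (W = 155/(-12653) = 155*(-1/12653) = -155/12653 ≈ -0.012250)
p(-3, -5)*(W - 4493) = 5*(-155/12653 - 4493) = 5*(-56850084/12653) = -284250420/12653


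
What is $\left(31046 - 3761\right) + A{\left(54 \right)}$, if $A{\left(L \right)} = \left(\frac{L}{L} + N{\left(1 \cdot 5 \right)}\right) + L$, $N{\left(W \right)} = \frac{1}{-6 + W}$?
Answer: $27339$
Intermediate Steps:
$A{\left(L \right)} = L$ ($A{\left(L \right)} = \left(\frac{L}{L} + \frac{1}{-6 + 1 \cdot 5}\right) + L = \left(1 + \frac{1}{-6 + 5}\right) + L = \left(1 + \frac{1}{-1}\right) + L = \left(1 - 1\right) + L = 0 + L = L$)
$\left(31046 - 3761\right) + A{\left(54 \right)} = \left(31046 - 3761\right) + 54 = 27285 + 54 = 27339$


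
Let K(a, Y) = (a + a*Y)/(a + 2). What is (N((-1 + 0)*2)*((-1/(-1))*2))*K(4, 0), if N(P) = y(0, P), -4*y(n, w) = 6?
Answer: -2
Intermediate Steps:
y(n, w) = -3/2 (y(n, w) = -¼*6 = -3/2)
N(P) = -3/2
K(a, Y) = (a + Y*a)/(2 + a)
(N((-1 + 0)*2)*((-1/(-1))*2))*K(4, 0) = (-3*-1/(-1)*2/2)*(4*(1 + 0)/(2 + 4)) = (-3*(-1*(-1))*2/2)*(4*1/6) = (-3*2/2)*(4*(⅙)*1) = -3/2*2*(⅔) = -3*⅔ = -2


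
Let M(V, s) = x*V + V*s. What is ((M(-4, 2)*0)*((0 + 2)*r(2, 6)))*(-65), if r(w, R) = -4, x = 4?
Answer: 0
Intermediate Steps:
M(V, s) = 4*V + V*s
((M(-4, 2)*0)*((0 + 2)*r(2, 6)))*(-65) = ((-4*(4 + 2)*0)*((0 + 2)*(-4)))*(-65) = ((-4*6*0)*(2*(-4)))*(-65) = (-24*0*(-8))*(-65) = (0*(-8))*(-65) = 0*(-65) = 0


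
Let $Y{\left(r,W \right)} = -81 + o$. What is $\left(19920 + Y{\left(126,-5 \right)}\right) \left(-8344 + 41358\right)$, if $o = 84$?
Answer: $657737922$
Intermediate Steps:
$Y{\left(r,W \right)} = 3$ ($Y{\left(r,W \right)} = -81 + 84 = 3$)
$\left(19920 + Y{\left(126,-5 \right)}\right) \left(-8344 + 41358\right) = \left(19920 + 3\right) \left(-8344 + 41358\right) = 19923 \cdot 33014 = 657737922$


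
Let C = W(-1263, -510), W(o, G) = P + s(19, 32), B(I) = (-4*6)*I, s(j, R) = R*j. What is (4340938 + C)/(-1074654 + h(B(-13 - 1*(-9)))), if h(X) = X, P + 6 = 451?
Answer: -4341991/1074558 ≈ -4.0407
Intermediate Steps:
P = 445 (P = -6 + 451 = 445)
B(I) = -24*I
W(o, G) = 1053 (W(o, G) = 445 + 32*19 = 445 + 608 = 1053)
C = 1053
(4340938 + C)/(-1074654 + h(B(-13 - 1*(-9)))) = (4340938 + 1053)/(-1074654 - 24*(-13 - 1*(-9))) = 4341991/(-1074654 - 24*(-13 + 9)) = 4341991/(-1074654 - 24*(-4)) = 4341991/(-1074654 + 96) = 4341991/(-1074558) = 4341991*(-1/1074558) = -4341991/1074558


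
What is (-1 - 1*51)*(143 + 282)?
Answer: -22100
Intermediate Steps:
(-1 - 1*51)*(143 + 282) = (-1 - 51)*425 = -52*425 = -22100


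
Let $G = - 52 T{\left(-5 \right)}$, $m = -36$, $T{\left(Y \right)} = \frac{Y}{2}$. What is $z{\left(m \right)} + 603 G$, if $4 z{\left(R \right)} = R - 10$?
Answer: $\frac{156757}{2} \approx 78379.0$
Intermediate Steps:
$T{\left(Y \right)} = \frac{Y}{2}$ ($T{\left(Y \right)} = Y \frac{1}{2} = \frac{Y}{2}$)
$z{\left(R \right)} = - \frac{5}{2} + \frac{R}{4}$ ($z{\left(R \right)} = \frac{R - 10}{4} = \frac{-10 + R}{4} = - \frac{5}{2} + \frac{R}{4}$)
$G = 130$ ($G = - 52 \cdot \frac{1}{2} \left(-5\right) = \left(-52\right) \left(- \frac{5}{2}\right) = 130$)
$z{\left(m \right)} + 603 G = \left(- \frac{5}{2} + \frac{1}{4} \left(-36\right)\right) + 603 \cdot 130 = \left(- \frac{5}{2} - 9\right) + 78390 = - \frac{23}{2} + 78390 = \frac{156757}{2}$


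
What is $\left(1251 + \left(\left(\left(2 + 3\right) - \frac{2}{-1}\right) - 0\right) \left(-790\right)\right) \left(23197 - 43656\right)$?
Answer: $87544061$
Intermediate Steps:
$\left(1251 + \left(\left(\left(2 + 3\right) - \frac{2}{-1}\right) - 0\right) \left(-790\right)\right) \left(23197 - 43656\right) = \left(1251 + \left(\left(5 - -2\right) + 0\right) \left(-790\right)\right) \left(-20459\right) = \left(1251 + \left(\left(5 + 2\right) + 0\right) \left(-790\right)\right) \left(-20459\right) = \left(1251 + \left(7 + 0\right) \left(-790\right)\right) \left(-20459\right) = \left(1251 + 7 \left(-790\right)\right) \left(-20459\right) = \left(1251 - 5530\right) \left(-20459\right) = \left(-4279\right) \left(-20459\right) = 87544061$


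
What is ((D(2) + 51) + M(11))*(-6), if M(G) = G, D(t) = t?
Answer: -384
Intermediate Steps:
((D(2) + 51) + M(11))*(-6) = ((2 + 51) + 11)*(-6) = (53 + 11)*(-6) = 64*(-6) = -384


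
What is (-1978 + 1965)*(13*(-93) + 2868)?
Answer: -21567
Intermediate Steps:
(-1978 + 1965)*(13*(-93) + 2868) = -13*(-1209 + 2868) = -13*1659 = -21567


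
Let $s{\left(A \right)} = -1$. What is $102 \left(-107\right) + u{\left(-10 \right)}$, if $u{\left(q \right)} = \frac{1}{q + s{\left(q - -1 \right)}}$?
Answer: $- \frac{120055}{11} \approx -10914.0$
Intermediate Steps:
$u{\left(q \right)} = \frac{1}{-1 + q}$ ($u{\left(q \right)} = \frac{1}{q - 1} = \frac{1}{-1 + q}$)
$102 \left(-107\right) + u{\left(-10 \right)} = 102 \left(-107\right) + \frac{1}{-1 - 10} = -10914 + \frac{1}{-11} = -10914 - \frac{1}{11} = - \frac{120055}{11}$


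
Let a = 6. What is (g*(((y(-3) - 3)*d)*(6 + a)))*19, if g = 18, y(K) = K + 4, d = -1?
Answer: 8208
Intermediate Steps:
y(K) = 4 + K
(g*(((y(-3) - 3)*d)*(6 + a)))*19 = (18*((((4 - 3) - 3)*(-1))*(6 + 6)))*19 = (18*(((1 - 3)*(-1))*12))*19 = (18*(-2*(-1)*12))*19 = (18*(2*12))*19 = (18*24)*19 = 432*19 = 8208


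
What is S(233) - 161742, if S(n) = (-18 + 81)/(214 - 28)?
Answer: -10027983/62 ≈ -1.6174e+5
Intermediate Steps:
S(n) = 21/62 (S(n) = 63/186 = 63*(1/186) = 21/62)
S(233) - 161742 = 21/62 - 161742 = -10027983/62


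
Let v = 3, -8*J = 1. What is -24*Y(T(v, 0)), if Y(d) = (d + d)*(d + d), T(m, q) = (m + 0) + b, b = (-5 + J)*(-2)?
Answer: -16854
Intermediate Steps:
J = -⅛ (J = -⅛*1 = -⅛ ≈ -0.12500)
b = 41/4 (b = (-5 - ⅛)*(-2) = -41/8*(-2) = 41/4 ≈ 10.250)
T(m, q) = 41/4 + m (T(m, q) = (m + 0) + 41/4 = m + 41/4 = 41/4 + m)
Y(d) = 4*d² (Y(d) = (2*d)*(2*d) = 4*d²)
-24*Y(T(v, 0)) = -96*(41/4 + 3)² = -96*(53/4)² = -96*2809/16 = -24*2809/4 = -16854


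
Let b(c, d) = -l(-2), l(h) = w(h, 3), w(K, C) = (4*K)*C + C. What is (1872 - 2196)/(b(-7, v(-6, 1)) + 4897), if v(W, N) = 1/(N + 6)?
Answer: -162/2459 ≈ -0.065880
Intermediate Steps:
w(K, C) = C + 4*C*K (w(K, C) = 4*C*K + C = C + 4*C*K)
l(h) = 3 + 12*h (l(h) = 3*(1 + 4*h) = 3 + 12*h)
v(W, N) = 1/(6 + N)
b(c, d) = 21 (b(c, d) = -(3 + 12*(-2)) = -(3 - 24) = -1*(-21) = 21)
(1872 - 2196)/(b(-7, v(-6, 1)) + 4897) = (1872 - 2196)/(21 + 4897) = -324/4918 = -324*1/4918 = -162/2459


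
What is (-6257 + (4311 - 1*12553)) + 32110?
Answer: 17611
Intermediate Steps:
(-6257 + (4311 - 1*12553)) + 32110 = (-6257 + (4311 - 12553)) + 32110 = (-6257 - 8242) + 32110 = -14499 + 32110 = 17611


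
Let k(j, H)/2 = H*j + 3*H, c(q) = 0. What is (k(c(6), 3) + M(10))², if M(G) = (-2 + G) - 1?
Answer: 625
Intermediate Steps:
M(G) = -3 + G
k(j, H) = 6*H + 2*H*j (k(j, H) = 2*(H*j + 3*H) = 2*(3*H + H*j) = 6*H + 2*H*j)
(k(c(6), 3) + M(10))² = (2*3*(3 + 0) + (-3 + 10))² = (2*3*3 + 7)² = (18 + 7)² = 25² = 625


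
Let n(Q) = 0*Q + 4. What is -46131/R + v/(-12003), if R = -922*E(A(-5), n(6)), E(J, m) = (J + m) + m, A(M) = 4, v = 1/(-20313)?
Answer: 3749173074691/899196871032 ≈ 4.1695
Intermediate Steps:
v = -1/20313 ≈ -4.9230e-5
n(Q) = 4 (n(Q) = 0 + 4 = 4)
E(J, m) = J + 2*m
R = -11064 (R = -922*(4 + 2*4) = -922*(4 + 8) = -922*12 = -11064)
-46131/R + v/(-12003) = -46131/(-11064) - 1/20313/(-12003) = -46131*(-1/11064) - 1/20313*(-1/12003) = 15377/3688 + 1/243816939 = 3749173074691/899196871032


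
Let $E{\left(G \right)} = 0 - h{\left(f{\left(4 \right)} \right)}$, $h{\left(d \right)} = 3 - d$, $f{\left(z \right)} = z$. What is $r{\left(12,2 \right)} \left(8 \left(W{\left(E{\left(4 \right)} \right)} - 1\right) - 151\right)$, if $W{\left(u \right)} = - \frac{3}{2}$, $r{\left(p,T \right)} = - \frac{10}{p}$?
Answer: $\frac{285}{2} \approx 142.5$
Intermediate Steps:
$E{\left(G \right)} = 1$ ($E{\left(G \right)} = 0 - \left(3 - 4\right) = 0 - -1 = 0 + 1 = 1$)
$W{\left(u \right)} = - \frac{3}{2}$ ($W{\left(u \right)} = \left(-3\right) \frac{1}{2} = - \frac{3}{2}$)
$r{\left(12,2 \right)} \left(8 \left(W{\left(E{\left(4 \right)} \right)} - 1\right) - 151\right) = - \frac{10}{12} \left(8 \left(- \frac{3}{2} - 1\right) - 151\right) = \left(-10\right) \frac{1}{12} \left(8 \left(- \frac{5}{2}\right) - 151\right) = - \frac{5 \left(-20 - 151\right)}{6} = \left(- \frac{5}{6}\right) \left(-171\right) = \frac{285}{2}$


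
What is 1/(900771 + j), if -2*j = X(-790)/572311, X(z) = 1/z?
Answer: 904251380/814523419813981 ≈ 1.1102e-6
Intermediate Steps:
j = 1/904251380 (j = -1/(2*(-790)*572311) = -(-1)/(1580*572311) = -½*(-1/452125690) = 1/904251380 ≈ 1.1059e-9)
1/(900771 + j) = 1/(900771 + 1/904251380) = 1/(814523419813981/904251380) = 904251380/814523419813981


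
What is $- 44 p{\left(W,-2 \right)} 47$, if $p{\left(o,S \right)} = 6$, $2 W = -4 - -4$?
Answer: $-12408$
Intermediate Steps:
$W = 0$ ($W = \frac{-4 - -4}{2} = \frac{-4 + 4}{2} = \frac{1}{2} \cdot 0 = 0$)
$- 44 p{\left(W,-2 \right)} 47 = \left(-44\right) 6 \cdot 47 = \left(-264\right) 47 = -12408$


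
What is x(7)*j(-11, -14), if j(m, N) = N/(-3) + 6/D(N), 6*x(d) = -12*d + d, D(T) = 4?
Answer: -2849/36 ≈ -79.139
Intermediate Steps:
x(d) = -11*d/6 (x(d) = (-12*d + d)/6 = (-11*d)/6 = -11*d/6)
j(m, N) = 3/2 - N/3 (j(m, N) = N/(-3) + 6/4 = N*(-⅓) + 6*(¼) = -N/3 + 3/2 = 3/2 - N/3)
x(7)*j(-11, -14) = (-11/6*7)*(3/2 - ⅓*(-14)) = -77*(3/2 + 14/3)/6 = -77/6*37/6 = -2849/36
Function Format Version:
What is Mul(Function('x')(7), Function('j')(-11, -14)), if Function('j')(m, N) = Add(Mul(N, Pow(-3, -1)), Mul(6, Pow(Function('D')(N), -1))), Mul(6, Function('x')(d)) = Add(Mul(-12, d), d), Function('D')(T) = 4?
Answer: Rational(-2849, 36) ≈ -79.139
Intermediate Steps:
Function('x')(d) = Mul(Rational(-11, 6), d) (Function('x')(d) = Mul(Rational(1, 6), Add(Mul(-12, d), d)) = Mul(Rational(1, 6), Mul(-11, d)) = Mul(Rational(-11, 6), d))
Function('j')(m, N) = Add(Rational(3, 2), Mul(Rational(-1, 3), N)) (Function('j')(m, N) = Add(Mul(N, Pow(-3, -1)), Mul(6, Pow(4, -1))) = Add(Mul(N, Rational(-1, 3)), Mul(6, Rational(1, 4))) = Add(Mul(Rational(-1, 3), N), Rational(3, 2)) = Add(Rational(3, 2), Mul(Rational(-1, 3), N)))
Mul(Function('x')(7), Function('j')(-11, -14)) = Mul(Mul(Rational(-11, 6), 7), Add(Rational(3, 2), Mul(Rational(-1, 3), -14))) = Mul(Rational(-77, 6), Add(Rational(3, 2), Rational(14, 3))) = Mul(Rational(-77, 6), Rational(37, 6)) = Rational(-2849, 36)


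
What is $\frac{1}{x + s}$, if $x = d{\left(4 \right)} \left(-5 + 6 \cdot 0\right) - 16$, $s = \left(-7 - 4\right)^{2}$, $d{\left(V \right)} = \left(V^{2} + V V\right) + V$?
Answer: $- \frac{1}{75} \approx -0.013333$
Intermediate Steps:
$d{\left(V \right)} = V + 2 V^{2}$ ($d{\left(V \right)} = \left(V^{2} + V^{2}\right) + V = 2 V^{2} + V = V + 2 V^{2}$)
$s = 121$ ($s = \left(-11\right)^{2} = 121$)
$x = -196$ ($x = 4 \left(1 + 2 \cdot 4\right) \left(-5 + 6 \cdot 0\right) - 16 = 4 \left(1 + 8\right) \left(-5 + 0\right) - 16 = 4 \cdot 9 \left(-5\right) - 16 = 36 \left(-5\right) - 16 = -180 - 16 = -196$)
$\frac{1}{x + s} = \frac{1}{-196 + 121} = \frac{1}{-75} = - \frac{1}{75}$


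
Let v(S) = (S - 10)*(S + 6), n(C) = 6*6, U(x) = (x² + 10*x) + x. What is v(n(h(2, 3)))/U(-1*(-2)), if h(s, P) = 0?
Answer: 42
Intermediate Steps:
U(x) = x² + 11*x
n(C) = 36
v(S) = (-10 + S)*(6 + S)
v(n(h(2, 3)))/U(-1*(-2)) = (-60 + 36² - 4*36)/(((-1*(-2))*(11 - 1*(-2)))) = (-60 + 1296 - 144)/((2*(11 + 2))) = 1092/((2*13)) = 1092/26 = 1092*(1/26) = 42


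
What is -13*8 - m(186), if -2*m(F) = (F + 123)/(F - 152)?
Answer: -6763/68 ≈ -99.456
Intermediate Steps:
m(F) = -(123 + F)/(2*(-152 + F)) (m(F) = -(F + 123)/(2*(F - 152)) = -(123 + F)/(2*(-152 + F)))
-13*8 - m(186) = -13*8 - (-123 - 1*186)/(2*(-152 + 186)) = -104 - (-123 - 186)/(2*34) = -104 - (-309)/(2*34) = -104 - 1*(-309/68) = -104 + 309/68 = -6763/68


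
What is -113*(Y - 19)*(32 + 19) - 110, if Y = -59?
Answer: 449404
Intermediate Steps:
-113*(Y - 19)*(32 + 19) - 110 = -113*(-59 - 19)*(32 + 19) - 110 = -(-8814)*51 - 110 = -113*(-3978) - 110 = 449514 - 110 = 449404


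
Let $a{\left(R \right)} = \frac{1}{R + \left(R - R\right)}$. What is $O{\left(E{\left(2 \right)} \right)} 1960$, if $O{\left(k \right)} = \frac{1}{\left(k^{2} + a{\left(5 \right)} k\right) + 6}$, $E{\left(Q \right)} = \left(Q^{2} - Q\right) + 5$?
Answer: $\frac{4900}{141} \approx 34.752$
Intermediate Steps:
$a{\left(R \right)} = \frac{1}{R}$ ($a{\left(R \right)} = \frac{1}{R + 0} = \frac{1}{R}$)
$E{\left(Q \right)} = 5 + Q^{2} - Q$
$O{\left(k \right)} = \frac{1}{6 + k^{2} + \frac{k}{5}}$ ($O{\left(k \right)} = \frac{1}{\left(k^{2} + \frac{k}{5}\right) + 6} = \frac{1}{6 + k^{2} + \frac{k}{5}}$)
$O{\left(E{\left(2 \right)} \right)} 1960 = \frac{5}{30 + \left(5 + 2^{2} - 2\right) + 5 \left(5 + 2^{2} - 2\right)^{2}} \cdot 1960 = \frac{5}{30 + \left(5 + 4 - 2\right) + 5 \left(5 + 4 - 2\right)^{2}} \cdot 1960 = \frac{5}{30 + 7 + 5 \cdot 7^{2}} \cdot 1960 = \frac{5}{30 + 7 + 5 \cdot 49} \cdot 1960 = \frac{5}{30 + 7 + 245} \cdot 1960 = \frac{5}{282} \cdot 1960 = \frac{4900}{141}$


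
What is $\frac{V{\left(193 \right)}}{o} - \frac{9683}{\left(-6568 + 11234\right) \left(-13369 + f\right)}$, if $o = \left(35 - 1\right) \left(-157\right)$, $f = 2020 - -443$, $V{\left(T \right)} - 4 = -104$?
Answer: $\frac{2570213727}{135818459924} \approx 0.018924$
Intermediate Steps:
$V{\left(T \right)} = -100$ ($V{\left(T \right)} = 4 - 104 = -100$)
$f = 2463$ ($f = 2020 + 443 = 2463$)
$o = -5338$ ($o = 34 \left(-157\right) = -5338$)
$\frac{V{\left(193 \right)}}{o} - \frac{9683}{\left(-6568 + 11234\right) \left(-13369 + f\right)} = - \frac{100}{-5338} - \frac{9683}{\left(-6568 + 11234\right) \left(-13369 + 2463\right)} = \left(-100\right) \left(- \frac{1}{5338}\right) - \frac{9683}{4666 \left(-10906\right)} = \frac{50}{2669} - \frac{9683}{-50887396} = \frac{50}{2669} - - \frac{9683}{50887396} = \frac{50}{2669} + \frac{9683}{50887396} = \frac{2570213727}{135818459924}$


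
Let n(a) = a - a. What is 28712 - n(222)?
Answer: 28712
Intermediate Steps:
n(a) = 0
28712 - n(222) = 28712 - 1*0 = 28712 + 0 = 28712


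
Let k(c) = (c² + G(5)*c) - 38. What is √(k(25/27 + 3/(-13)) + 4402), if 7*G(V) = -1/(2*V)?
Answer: √658691658730/12285 ≈ 66.064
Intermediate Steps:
G(V) = -1/(14*V) (G(V) = (-1/(2*V))/7 = -1/(14*V))
k(c) = -38 + c² - c/70 (k(c) = (c² + (-1/14/5)*c) - 38 = (c² + (-1/14*⅕)*c) - 38 = (c² - c/70) - 38 = -38 + c² - c/70)
√(k(25/27 + 3/(-13)) + 4402) = √((-38 + (25/27 + 3/(-13))² - (25/27 + 3/(-13))/70) + 4402) = √((-38 + (25*(1/27) + 3*(-1/13))² - (25*(1/27) + 3*(-1/13))/70) + 4402) = √((-38 + (25/27 - 3/13)² - (25/27 - 3/13)/70) + 4402) = √((-38 + (244/351)² - 1/70*244/351) + 4402) = √((-38 + 59536/123201 - 122/12285) + 4402) = √(-161816392/4312035 + 4402) = √(18819761678/4312035) = √658691658730/12285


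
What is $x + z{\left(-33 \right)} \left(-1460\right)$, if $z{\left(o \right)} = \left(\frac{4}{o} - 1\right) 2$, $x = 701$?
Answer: $\frac{131173}{33} \approx 3974.9$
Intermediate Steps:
$z{\left(o \right)} = -2 + \frac{8}{o}$ ($z{\left(o \right)} = \left(-1 + \frac{4}{o}\right) 2 = -2 + \frac{8}{o}$)
$x + z{\left(-33 \right)} \left(-1460\right) = 701 + \left(-2 + \frac{8}{-33}\right) \left(-1460\right) = 701 + \left(-2 + 8 \left(- \frac{1}{33}\right)\right) \left(-1460\right) = 701 + \left(-2 - \frac{8}{33}\right) \left(-1460\right) = 701 - - \frac{108040}{33} = 701 + \frac{108040}{33} = \frac{131173}{33}$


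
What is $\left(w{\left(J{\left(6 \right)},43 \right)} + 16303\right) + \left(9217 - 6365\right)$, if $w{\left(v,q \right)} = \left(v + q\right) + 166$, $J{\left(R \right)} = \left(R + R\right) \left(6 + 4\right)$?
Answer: $19484$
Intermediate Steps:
$J{\left(R \right)} = 20 R$ ($J{\left(R \right)} = 2 R 10 = 20 R$)
$w{\left(v,q \right)} = 166 + q + v$ ($w{\left(v,q \right)} = \left(q + v\right) + 166 = 166 + q + v$)
$\left(w{\left(J{\left(6 \right)},43 \right)} + 16303\right) + \left(9217 - 6365\right) = \left(\left(166 + 43 + 20 \cdot 6\right) + 16303\right) + \left(9217 - 6365\right) = \left(\left(166 + 43 + 120\right) + 16303\right) + \left(9217 - 6365\right) = \left(329 + 16303\right) + 2852 = 16632 + 2852 = 19484$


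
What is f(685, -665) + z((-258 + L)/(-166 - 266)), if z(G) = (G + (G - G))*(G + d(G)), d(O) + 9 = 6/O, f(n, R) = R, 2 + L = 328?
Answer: -7669763/11664 ≈ -657.56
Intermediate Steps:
L = 326 (L = -2 + 328 = 326)
d(O) = -9 + 6/O
z(G) = G*(-9 + G + 6/G) (z(G) = (G + (G - G))*(G + (-9 + 6/G)) = (G + 0)*(-9 + G + 6/G) = G*(-9 + G + 6/G))
f(685, -665) + z((-258 + L)/(-166 - 266)) = -665 + (6 + ((-258 + 326)/(-166 - 266))*(-9 + (-258 + 326)/(-166 - 266))) = -665 + (6 + (68/(-432))*(-9 + 68/(-432))) = -665 + (6 + (68*(-1/432))*(-9 + 68*(-1/432))) = -665 + (6 - 17*(-9 - 17/108)/108) = -665 + (6 - 17/108*(-989/108)) = -665 + (6 + 16813/11664) = -665 + 86797/11664 = -7669763/11664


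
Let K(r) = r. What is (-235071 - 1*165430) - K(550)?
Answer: -401051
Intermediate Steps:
(-235071 - 1*165430) - K(550) = (-235071 - 1*165430) - 1*550 = (-235071 - 165430) - 550 = -400501 - 550 = -401051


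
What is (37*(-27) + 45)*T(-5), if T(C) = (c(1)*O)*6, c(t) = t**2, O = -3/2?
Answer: 8586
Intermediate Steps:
O = -3/2 (O = -3*1/2 = -3/2 ≈ -1.5000)
T(C) = -9 (T(C) = (1**2*(-3/2))*6 = (1*(-3/2))*6 = -3/2*6 = -9)
(37*(-27) + 45)*T(-5) = (37*(-27) + 45)*(-9) = (-999 + 45)*(-9) = -954*(-9) = 8586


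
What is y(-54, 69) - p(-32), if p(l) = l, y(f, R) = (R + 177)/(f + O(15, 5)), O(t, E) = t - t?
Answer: 247/9 ≈ 27.444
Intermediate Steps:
O(t, E) = 0
y(f, R) = (177 + R)/f (y(f, R) = (R + 177)/(f + 0) = (177 + R)/f)
y(-54, 69) - p(-32) = (177 + 69)/(-54) - 1*(-32) = -1/54*246 + 32 = -41/9 + 32 = 247/9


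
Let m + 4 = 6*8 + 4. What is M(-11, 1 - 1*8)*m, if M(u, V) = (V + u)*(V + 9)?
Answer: -1728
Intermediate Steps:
M(u, V) = (9 + V)*(V + u) (M(u, V) = (V + u)*(9 + V) = (9 + V)*(V + u))
m = 48 (m = -4 + (6*8 + 4) = -4 + (48 + 4) = -4 + 52 = 48)
M(-11, 1 - 1*8)*m = ((1 - 1*8)² + 9*(1 - 1*8) + 9*(-11) + (1 - 1*8)*(-11))*48 = ((1 - 8)² + 9*(1 - 8) - 99 + (1 - 8)*(-11))*48 = ((-7)² + 9*(-7) - 99 - 7*(-11))*48 = (49 - 63 - 99 + 77)*48 = -36*48 = -1728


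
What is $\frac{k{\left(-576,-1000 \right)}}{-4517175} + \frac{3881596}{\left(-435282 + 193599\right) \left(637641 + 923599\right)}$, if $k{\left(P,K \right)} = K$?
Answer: $\frac{92254184233}{437036874585090} \approx 0.00021109$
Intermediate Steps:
$\frac{k{\left(-576,-1000 \right)}}{-4517175} + \frac{3881596}{\left(-435282 + 193599\right) \left(637641 + 923599\right)} = - \frac{1000}{-4517175} + \frac{3881596}{\left(-435282 + 193599\right) \left(637641 + 923599\right)} = \left(-1000\right) \left(- \frac{1}{4517175}\right) + \frac{3881596}{\left(-241683\right) 1561240} = \frac{40}{180687} + \frac{3881596}{-377325166920} = \frac{40}{180687} + 3881596 \left(- \frac{1}{377325166920}\right) = \frac{40}{180687} - \frac{970399}{94331291730} = \frac{92254184233}{437036874585090}$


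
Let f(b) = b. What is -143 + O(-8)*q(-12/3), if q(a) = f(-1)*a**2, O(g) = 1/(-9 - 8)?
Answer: -2415/17 ≈ -142.06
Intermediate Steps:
O(g) = -1/17 (O(g) = 1/(-17) = -1/17)
q(a) = -a**2
-143 + O(-8)*q(-12/3) = -143 - (-1)*(-12/3)**2/17 = -143 - (-1)*(-12*1/3)**2/17 = -143 - (-1)*(-4)**2/17 = -143 - (-1)*16/17 = -143 - 1/17*(-16) = -143 + 16/17 = -2415/17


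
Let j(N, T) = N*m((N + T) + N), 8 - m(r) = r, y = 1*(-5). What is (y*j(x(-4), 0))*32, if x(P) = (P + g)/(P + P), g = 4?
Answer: 0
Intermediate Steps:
y = -5
x(P) = (4 + P)/(2*P) (x(P) = (P + 4)/(P + P) = (4 + P)/((2*P)) = (4 + P)*(1/(2*P)) = (4 + P)/(2*P))
m(r) = 8 - r
j(N, T) = N*(8 - T - 2*N) (j(N, T) = N*(8 - ((N + T) + N)) = N*(8 - (T + 2*N)) = N*(8 + (-T - 2*N)) = N*(8 - T - 2*N))
(y*j(x(-4), 0))*32 = -5*(1/2)*(4 - 4)/(-4)*(8 - 1*0 - (4 - 4)/(-4))*32 = -5*(1/2)*(-1/4)*0*(8 + 0 - (-1)*0/4)*32 = -0*(8 + 0 - 2*0)*32 = -0*(8 + 0 + 0)*32 = -0*8*32 = -5*0*32 = 0*32 = 0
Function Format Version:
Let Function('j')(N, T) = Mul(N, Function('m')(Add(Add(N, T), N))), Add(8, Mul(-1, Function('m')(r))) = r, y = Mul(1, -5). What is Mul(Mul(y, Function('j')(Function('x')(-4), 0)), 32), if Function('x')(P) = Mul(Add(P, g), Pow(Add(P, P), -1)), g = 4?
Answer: 0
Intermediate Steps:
y = -5
Function('x')(P) = Mul(Rational(1, 2), Pow(P, -1), Add(4, P)) (Function('x')(P) = Mul(Add(P, 4), Pow(Add(P, P), -1)) = Mul(Add(4, P), Pow(Mul(2, P), -1)) = Mul(Add(4, P), Mul(Rational(1, 2), Pow(P, -1))) = Mul(Rational(1, 2), Pow(P, -1), Add(4, P)))
Function('m')(r) = Add(8, Mul(-1, r))
Function('j')(N, T) = Mul(N, Add(8, Mul(-1, T), Mul(-2, N))) (Function('j')(N, T) = Mul(N, Add(8, Mul(-1, Add(Add(N, T), N)))) = Mul(N, Add(8, Mul(-1, Add(T, Mul(2, N))))) = Mul(N, Add(8, Add(Mul(-1, T), Mul(-2, N)))) = Mul(N, Add(8, Mul(-1, T), Mul(-2, N))))
Mul(Mul(y, Function('j')(Function('x')(-4), 0)), 32) = Mul(Mul(-5, Mul(Mul(Rational(1, 2), Pow(-4, -1), Add(4, -4)), Add(8, Mul(-1, 0), Mul(-2, Mul(Rational(1, 2), Pow(-4, -1), Add(4, -4)))))), 32) = Mul(Mul(-5, Mul(Mul(Rational(1, 2), Rational(-1, 4), 0), Add(8, 0, Mul(-2, Mul(Rational(1, 2), Rational(-1, 4), 0))))), 32) = Mul(Mul(-5, Mul(0, Add(8, 0, Mul(-2, 0)))), 32) = Mul(Mul(-5, Mul(0, Add(8, 0, 0))), 32) = Mul(Mul(-5, Mul(0, 8)), 32) = Mul(Mul(-5, 0), 32) = Mul(0, 32) = 0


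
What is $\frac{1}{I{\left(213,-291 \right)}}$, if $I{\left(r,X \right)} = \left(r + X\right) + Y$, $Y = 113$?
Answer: $\frac{1}{35} \approx 0.028571$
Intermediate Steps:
$I{\left(r,X \right)} = 113 + X + r$ ($I{\left(r,X \right)} = \left(r + X\right) + 113 = \left(X + r\right) + 113 = 113 + X + r$)
$\frac{1}{I{\left(213,-291 \right)}} = \frac{1}{113 - 291 + 213} = \frac{1}{35}$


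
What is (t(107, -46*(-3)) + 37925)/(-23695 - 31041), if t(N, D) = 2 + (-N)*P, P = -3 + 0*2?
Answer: -4781/6842 ≈ -0.69877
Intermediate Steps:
P = -3 (P = -3 + 0 = -3)
t(N, D) = 2 + 3*N (t(N, D) = 2 - N*(-3) = 2 + 3*N)
(t(107, -46*(-3)) + 37925)/(-23695 - 31041) = ((2 + 3*107) + 37925)/(-23695 - 31041) = ((2 + 321) + 37925)/(-54736) = (323 + 37925)*(-1/54736) = 38248*(-1/54736) = -4781/6842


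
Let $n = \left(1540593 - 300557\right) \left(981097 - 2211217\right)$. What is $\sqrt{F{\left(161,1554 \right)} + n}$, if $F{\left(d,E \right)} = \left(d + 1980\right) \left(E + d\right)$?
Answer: $i \sqrt{1525389412505} \approx 1.2351 \cdot 10^{6} i$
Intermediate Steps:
$n = -1525393084320$ ($n = 1240036 \left(-1230120\right) = -1525393084320$)
$F{\left(d,E \right)} = \left(1980 + d\right) \left(E + d\right)$
$\sqrt{F{\left(161,1554 \right)} + n} = \sqrt{\left(161^{2} + 1980 \cdot 1554 + 1980 \cdot 161 + 1554 \cdot 161\right) - 1525393084320} = \sqrt{\left(25921 + 3076920 + 318780 + 250194\right) - 1525393084320} = \sqrt{3671815 - 1525393084320} = \sqrt{-1525389412505} = i \sqrt{1525389412505}$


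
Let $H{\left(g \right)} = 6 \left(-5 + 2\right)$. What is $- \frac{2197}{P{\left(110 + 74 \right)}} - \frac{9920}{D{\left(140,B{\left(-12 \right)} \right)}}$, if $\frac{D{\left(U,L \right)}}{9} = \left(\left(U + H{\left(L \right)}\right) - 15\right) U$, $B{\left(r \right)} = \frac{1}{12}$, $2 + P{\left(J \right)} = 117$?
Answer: $- \frac{14867017}{775215} \approx -19.178$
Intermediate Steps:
$H{\left(g \right)} = -18$ ($H{\left(g \right)} = 6 \left(-3\right) = -18$)
$P{\left(J \right)} = 115$ ($P{\left(J \right)} = -2 + 117 = 115$)
$B{\left(r \right)} = \frac{1}{12}$
$D{\left(U,L \right)} = 9 U \left(-33 + U\right)$ ($D{\left(U,L \right)} = 9 \left(\left(U - 18\right) - 15\right) U = 9 \left(\left(-18 + U\right) - 15\right) U = 9 \left(-33 + U\right) U = 9 U \left(-33 + U\right)$)
$- \frac{2197}{P{\left(110 + 74 \right)}} - \frac{9920}{D{\left(140,B{\left(-12 \right)} \right)}} = - \frac{2197}{115} - \frac{9920}{9 \cdot 140 \left(-33 + 140\right)} = \left(-2197\right) \frac{1}{115} - \frac{9920}{9 \cdot 140 \cdot 107} = - \frac{2197}{115} - \frac{9920}{134820} = - \frac{2197}{115} - \frac{496}{6741} = - \frac{14867017}{775215}$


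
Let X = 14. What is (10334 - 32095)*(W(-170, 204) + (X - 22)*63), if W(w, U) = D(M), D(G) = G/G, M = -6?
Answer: 10945783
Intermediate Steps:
D(G) = 1
W(w, U) = 1
(10334 - 32095)*(W(-170, 204) + (X - 22)*63) = (10334 - 32095)*(1 + (14 - 22)*63) = -21761*(1 - 8*63) = -21761*(1 - 504) = -21761*(-503) = 10945783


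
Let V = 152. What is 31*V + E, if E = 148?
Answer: 4860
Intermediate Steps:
31*V + E = 31*152 + 148 = 4712 + 148 = 4860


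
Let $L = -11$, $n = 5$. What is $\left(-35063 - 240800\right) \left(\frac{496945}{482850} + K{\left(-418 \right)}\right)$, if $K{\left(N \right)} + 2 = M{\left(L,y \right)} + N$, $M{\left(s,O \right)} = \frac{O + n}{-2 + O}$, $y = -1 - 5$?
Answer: $\frac{44632360013017}{386280} \approx 1.1554 \cdot 10^{8}$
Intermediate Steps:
$y = -6$
$M{\left(s,O \right)} = \frac{5 + O}{-2 + O}$ ($M{\left(s,O \right)} = \frac{O + 5}{-2 + O} = \frac{5 + O}{-2 + O}$)
$K{\left(N \right)} = - \frac{15}{8} + N$ ($K{\left(N \right)} = -2 + \left(\frac{5 - 6}{-2 - 6} + N\right) = -2 + \left(\frac{1}{-8} \left(-1\right) + N\right) = -2 + \left(\left(- \frac{1}{8}\right) \left(-1\right) + N\right) = -2 + \left(\frac{1}{8} + N\right) = - \frac{15}{8} + N$)
$\left(-35063 - 240800\right) \left(\frac{496945}{482850} + K{\left(-418 \right)}\right) = \left(-35063 - 240800\right) \left(\frac{496945}{482850} - \frac{3359}{8}\right) = - 275863 \left(496945 \cdot \frac{1}{482850} - \frac{3359}{8}\right) = - 275863 \left(\frac{99389}{96570} - \frac{3359}{8}\right) = \left(-275863\right) \left(- \frac{161791759}{386280}\right) = \frac{44632360013017}{386280}$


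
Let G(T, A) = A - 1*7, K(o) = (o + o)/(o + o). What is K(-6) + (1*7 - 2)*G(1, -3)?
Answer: -49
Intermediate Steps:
K(o) = 1 (K(o) = (2*o)/((2*o)) = (2*o)*(1/(2*o)) = 1)
G(T, A) = -7 + A (G(T, A) = A - 7 = -7 + A)
K(-6) + (1*7 - 2)*G(1, -3) = 1 + (1*7 - 2)*(-7 - 3) = 1 + (7 - 2)*(-10) = 1 + 5*(-10) = 1 - 50 = -49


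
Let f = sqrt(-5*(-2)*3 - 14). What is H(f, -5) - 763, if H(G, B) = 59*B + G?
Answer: -1054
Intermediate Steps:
f = 4 (f = sqrt(10*3 - 14) = sqrt(30 - 14) = sqrt(16) = 4)
H(G, B) = G + 59*B
H(f, -5) - 763 = (4 + 59*(-5)) - 763 = (4 - 295) - 763 = -291 - 763 = -1054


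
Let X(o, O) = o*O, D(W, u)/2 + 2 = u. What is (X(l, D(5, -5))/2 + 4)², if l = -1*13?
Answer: 9025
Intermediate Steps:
l = -13
D(W, u) = -4 + 2*u
X(o, O) = O*o
(X(l, D(5, -5))/2 + 4)² = (((-4 + 2*(-5))*(-13))/2 + 4)² = (((-4 - 10)*(-13))*(½) + 4)² = (-14*(-13)*(½) + 4)² = (182*(½) + 4)² = (91 + 4)² = 95² = 9025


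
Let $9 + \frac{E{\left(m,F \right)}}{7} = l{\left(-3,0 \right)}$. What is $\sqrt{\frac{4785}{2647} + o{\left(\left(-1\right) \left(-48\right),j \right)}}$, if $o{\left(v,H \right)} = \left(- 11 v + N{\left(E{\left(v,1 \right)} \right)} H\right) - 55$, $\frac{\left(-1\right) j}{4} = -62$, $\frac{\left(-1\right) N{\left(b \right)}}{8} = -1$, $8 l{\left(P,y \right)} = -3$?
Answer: $\frac{4 \sqrt{614307819}}{2647} \approx 37.454$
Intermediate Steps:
$l{\left(P,y \right)} = - \frac{3}{8}$ ($l{\left(P,y \right)} = \frac{1}{8} \left(-3\right) = - \frac{3}{8}$)
$E{\left(m,F \right)} = - \frac{525}{8}$ ($E{\left(m,F \right)} = -63 + 7 \left(- \frac{3}{8}\right) = -63 - \frac{21}{8} = - \frac{525}{8}$)
$N{\left(b \right)} = 8$ ($N{\left(b \right)} = \left(-8\right) \left(-1\right) = 8$)
$j = 248$ ($j = \left(-4\right) \left(-62\right) = 248$)
$o{\left(v,H \right)} = -55 - 11 v + 8 H$ ($o{\left(v,H \right)} = \left(- 11 v + 8 H\right) - 55 = -55 - 11 v + 8 H$)
$\sqrt{\frac{4785}{2647} + o{\left(\left(-1\right) \left(-48\right),j \right)}} = \sqrt{\frac{4785}{2647} - \left(-1929 + 11 \left(-1\right) \left(-48\right)\right)} = \sqrt{4785 \cdot \frac{1}{2647} - -1401} = \sqrt{\frac{4785}{2647} - -1401} = \sqrt{\frac{4785}{2647} + 1401} = \sqrt{\frac{3713232}{2647}} = \frac{4 \sqrt{614307819}}{2647}$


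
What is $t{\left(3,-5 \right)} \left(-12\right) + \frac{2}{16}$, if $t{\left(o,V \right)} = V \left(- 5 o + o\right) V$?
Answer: $\frac{28801}{8} \approx 3600.1$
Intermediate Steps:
$t{\left(o,V \right)} = - 4 o V^{2}$ ($t{\left(o,V \right)} = V \left(- 4 o\right) V = - 4 V o V = - 4 o V^{2}$)
$t{\left(3,-5 \right)} \left(-12\right) + \frac{2}{16} = \left(-4\right) 3 \left(-5\right)^{2} \left(-12\right) + \frac{2}{16} = \left(-4\right) 3 \cdot 25 \left(-12\right) + 2 \cdot \frac{1}{16} = \left(-300\right) \left(-12\right) + \frac{1}{8} = 3600 + \frac{1}{8} = \frac{28801}{8}$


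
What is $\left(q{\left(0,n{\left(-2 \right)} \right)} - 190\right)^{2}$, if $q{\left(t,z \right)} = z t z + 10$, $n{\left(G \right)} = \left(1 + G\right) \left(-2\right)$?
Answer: $32400$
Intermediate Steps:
$n{\left(G \right)} = -2 - 2 G$
$q{\left(t,z \right)} = 10 + t z^{2}$ ($q{\left(t,z \right)} = t z z + 10 = t z^{2} + 10 = 10 + t z^{2}$)
$\left(q{\left(0,n{\left(-2 \right)} \right)} - 190\right)^{2} = \left(\left(10 + 0 \left(-2 - -4\right)^{2}\right) - 190\right)^{2} = \left(\left(10 + 0 \left(-2 + 4\right)^{2}\right) - 190\right)^{2} = \left(\left(10 + 0 \cdot 2^{2}\right) - 190\right)^{2} = \left(\left(10 + 0 \cdot 4\right) - 190\right)^{2} = \left(\left(10 + 0\right) - 190\right)^{2} = \left(10 - 190\right)^{2} = \left(-180\right)^{2} = 32400$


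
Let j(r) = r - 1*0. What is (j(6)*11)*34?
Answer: 2244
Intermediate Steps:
j(r) = r (j(r) = r + 0 = r)
(j(6)*11)*34 = (6*11)*34 = 66*34 = 2244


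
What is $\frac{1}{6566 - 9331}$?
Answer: $- \frac{1}{2765} \approx -0.00036166$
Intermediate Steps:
$\frac{1}{6566 - 9331} = \frac{1}{-2765} = - \frac{1}{2765}$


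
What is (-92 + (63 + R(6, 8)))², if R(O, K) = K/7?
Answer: 38025/49 ≈ 776.02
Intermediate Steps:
R(O, K) = K/7 (R(O, K) = K*(⅐) = K/7)
(-92 + (63 + R(6, 8)))² = (-92 + (63 + (⅐)*8))² = (-92 + (63 + 8/7))² = (-92 + 449/7)² = (-195/7)² = 38025/49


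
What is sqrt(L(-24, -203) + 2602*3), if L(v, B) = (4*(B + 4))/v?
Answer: sqrt(282210)/6 ≈ 88.539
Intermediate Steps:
L(v, B) = (16 + 4*B)/v (L(v, B) = (4*(4 + B))/v = (16 + 4*B)/v)
sqrt(L(-24, -203) + 2602*3) = sqrt(4*(4 - 203)/(-24) + 2602*3) = sqrt(4*(-1/24)*(-199) + 7806) = sqrt(199/6 + 7806) = sqrt(47035/6) = sqrt(282210)/6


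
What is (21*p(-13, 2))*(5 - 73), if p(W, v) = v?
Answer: -2856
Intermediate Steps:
(21*p(-13, 2))*(5 - 73) = (21*2)*(5 - 73) = 42*(-68) = -2856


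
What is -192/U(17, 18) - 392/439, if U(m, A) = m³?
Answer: -2010184/2156807 ≈ -0.93202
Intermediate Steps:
-192/U(17, 18) - 392/439 = -192/(17³) - 392/439 = -192/4913 - 392*1/439 = -192*1/4913 - 392/439 = -192/4913 - 392/439 = -2010184/2156807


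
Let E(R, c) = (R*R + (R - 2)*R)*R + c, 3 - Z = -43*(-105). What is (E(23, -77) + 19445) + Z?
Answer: 38132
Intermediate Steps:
Z = -4512 (Z = 3 - (-43)*(-105) = 3 - 1*4515 = 3 - 4515 = -4512)
E(R, c) = c + R*(R² + R*(-2 + R)) (E(R, c) = (R² + (-2 + R)*R)*R + c = (R² + R*(-2 + R))*R + c = R*(R² + R*(-2 + R)) + c = c + R*(R² + R*(-2 + R)))
(E(23, -77) + 19445) + Z = ((-77 - 2*23² + 2*23³) + 19445) - 4512 = ((-77 - 2*529 + 2*12167) + 19445) - 4512 = ((-77 - 1058 + 24334) + 19445) - 4512 = (23199 + 19445) - 4512 = 42644 - 4512 = 38132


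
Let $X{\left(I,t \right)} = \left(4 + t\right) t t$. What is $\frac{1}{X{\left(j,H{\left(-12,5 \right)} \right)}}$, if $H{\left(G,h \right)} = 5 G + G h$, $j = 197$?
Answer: $- \frac{1}{1670400} \approx -5.9866 \cdot 10^{-7}$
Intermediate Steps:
$X{\left(I,t \right)} = t^{2} \left(4 + t\right)$ ($X{\left(I,t \right)} = t \left(4 + t\right) t = t^{2} \left(4 + t\right)$)
$\frac{1}{X{\left(j,H{\left(-12,5 \right)} \right)}} = \frac{1}{\left(- 12 \left(5 + 5\right)\right)^{2} \left(4 - 12 \left(5 + 5\right)\right)} = \frac{1}{\left(\left(-12\right) 10\right)^{2} \left(4 - 120\right)} = \frac{1}{\left(-120\right)^{2} \left(4 - 120\right)} = \frac{1}{14400 \left(-116\right)} = \frac{1}{-1670400} = - \frac{1}{1670400}$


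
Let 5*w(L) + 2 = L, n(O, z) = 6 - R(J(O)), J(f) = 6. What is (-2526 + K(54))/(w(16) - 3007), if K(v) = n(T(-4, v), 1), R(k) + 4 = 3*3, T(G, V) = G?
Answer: 12625/15021 ≈ 0.84049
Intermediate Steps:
R(k) = 5 (R(k) = -4 + 3*3 = -4 + 9 = 5)
n(O, z) = 1 (n(O, z) = 6 - 1*5 = 6 - 5 = 1)
w(L) = -⅖ + L/5
K(v) = 1
(-2526 + K(54))/(w(16) - 3007) = (-2526 + 1)/((-⅖ + (⅕)*16) - 3007) = -2525/((-⅖ + 16/5) - 3007) = -2525/(14/5 - 3007) = -2525/(-15021/5) = -2525*(-5/15021) = 12625/15021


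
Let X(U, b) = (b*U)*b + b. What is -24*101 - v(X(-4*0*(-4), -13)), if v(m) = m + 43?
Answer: -2454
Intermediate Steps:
X(U, b) = b + U*b² (X(U, b) = (U*b)*b + b = U*b² + b = b + U*b²)
v(m) = 43 + m
-24*101 - v(X(-4*0*(-4), -13)) = -24*101 - (43 - 13*(1 + (-4*0*(-4))*(-13))) = -2424 - (43 - 13*(1 + (0*(-4))*(-13))) = -2424 - (43 - 13*(1 + 0*(-13))) = -2424 - (43 - 13*(1 + 0)) = -2424 - (43 - 13*1) = -2424 - (43 - 13) = -2424 - 1*30 = -2424 - 30 = -2454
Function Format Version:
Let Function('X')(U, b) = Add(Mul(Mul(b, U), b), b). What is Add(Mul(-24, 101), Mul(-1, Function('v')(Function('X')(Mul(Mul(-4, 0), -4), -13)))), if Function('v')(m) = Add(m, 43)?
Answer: -2454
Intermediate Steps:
Function('X')(U, b) = Add(b, Mul(U, Pow(b, 2))) (Function('X')(U, b) = Add(Mul(Mul(U, b), b), b) = Add(Mul(U, Pow(b, 2)), b) = Add(b, Mul(U, Pow(b, 2))))
Function('v')(m) = Add(43, m)
Add(Mul(-24, 101), Mul(-1, Function('v')(Function('X')(Mul(Mul(-4, 0), -4), -13)))) = Add(Mul(-24, 101), Mul(-1, Add(43, Mul(-13, Add(1, Mul(Mul(Mul(-4, 0), -4), -13)))))) = Add(-2424, Mul(-1, Add(43, Mul(-13, Add(1, Mul(Mul(0, -4), -13)))))) = Add(-2424, Mul(-1, Add(43, Mul(-13, Add(1, Mul(0, -13)))))) = Add(-2424, Mul(-1, Add(43, Mul(-13, Add(1, 0))))) = Add(-2424, Mul(-1, Add(43, Mul(-13, 1)))) = Add(-2424, Mul(-1, Add(43, -13))) = Add(-2424, Mul(-1, 30)) = Add(-2424, -30) = -2454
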